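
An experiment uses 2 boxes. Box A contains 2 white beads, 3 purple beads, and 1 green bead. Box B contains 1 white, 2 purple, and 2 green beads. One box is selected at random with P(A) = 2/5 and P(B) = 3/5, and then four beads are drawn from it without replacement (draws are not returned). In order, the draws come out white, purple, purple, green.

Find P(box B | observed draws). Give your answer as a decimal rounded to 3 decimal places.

0.600

The likelihood of the observed sequence under each hypothesis: P(data | box A) = (2/6)(3/5)(2/4)(1/3) = 1/30; P(data | box B) = (1/5)(2/4)(1/3)(2/2) = 1/30.
The prior-weighted likelihoods are 2/5 · 1/30 = 1/75, 3/5 · 1/30 = 1/50; these sum to 1/30.
Therefore the posterior P(box B | data) = (1/50) / (1/30) = 3/5.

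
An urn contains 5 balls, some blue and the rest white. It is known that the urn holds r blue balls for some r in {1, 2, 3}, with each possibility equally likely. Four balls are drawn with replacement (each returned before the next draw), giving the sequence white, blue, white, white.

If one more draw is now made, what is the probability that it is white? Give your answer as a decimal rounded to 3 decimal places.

The likelihood of the observed sequence under each hypothesis: P(data | r = 1) = (4/5)(1/5)(4/5)(4/5) = 0.1024; P(data | r = 2) = (3/5)(2/5)(3/5)(3/5) = 0.0864; P(data | r = 3) = (2/5)(3/5)(2/5)(2/5) = 0.0384.
Multiplying each by its prior: 1/3 · 0.1024 = 0.034133, 1/3 · 0.0864 = 0.0288, 1/3 · 0.0384 = 0.0128; these sum to 0.075733.
The posterior is then P(r = 1 | data) = 0.4507, P(r = 2 | data) = 0.38028, P(r = 3 | data) = 0.16901.
The predictive probability is P(white next | data) = (4/5)(0.4507) + (3/5)(0.38028) + (2/5)(0.16901) = 0.65634.

0.656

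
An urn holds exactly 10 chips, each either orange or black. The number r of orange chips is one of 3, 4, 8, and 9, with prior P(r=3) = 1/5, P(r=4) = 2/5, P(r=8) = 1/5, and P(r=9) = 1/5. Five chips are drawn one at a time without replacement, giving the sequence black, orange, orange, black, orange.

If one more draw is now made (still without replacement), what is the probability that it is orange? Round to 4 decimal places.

0.4061

Compute the likelihood of the observed sequence for each case: P(data | r = 3) = (7/10)(3/9)(2/8)(6/7)(1/6) = 0.0083333; P(data | r = 4) = (6/10)(4/9)(3/8)(5/7)(2/6) = 0.02381; P(data | r = 8) = (2/10)(8/9)(7/8)(1/7)(6/6) = 0.022222; P(data | r = 9) = (1/10)(9/9)(8/8)(0/7) = 0.
The prior-weighted likelihoods are 1/5 · 0.0083333 = 0.0016667, 2/5 · 0.02381 = 0.0095238, 1/5 · 0.022222 = 0.0044444, 1/5 · 0 = 0; with total 0.015635.
Dividing through by the total gives posterior P(r = 3 | data) = 0.1066, P(r = 4 | data) = 0.60914, P(r = 8 | data) = 0.28426, P(r = 9 | data) = 0.
Averaging over the posterior, P(orange next | data) = (0)(0.1066) + (1/5)(0.60914) + (1)(0.28426) = 0.40609.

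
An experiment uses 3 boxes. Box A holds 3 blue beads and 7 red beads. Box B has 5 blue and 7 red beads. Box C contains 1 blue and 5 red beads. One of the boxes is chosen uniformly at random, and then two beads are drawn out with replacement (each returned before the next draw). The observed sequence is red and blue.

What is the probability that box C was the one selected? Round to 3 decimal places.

0.235

For each hypothesis, P(data | H) works out to: P(data | box A) = (7/10)(3/10) = 0.21; P(data | box B) = (7/12)(5/12) = 0.24306; P(data | box C) = (5/6)(1/6) = 0.13889.
The prior-weighted likelihoods are 1/3 · 0.21 = 0.07, 1/3 · 0.24306 = 0.081019, 1/3 · 0.13889 = 0.046296; summing to 0.19731.
By Bayes' rule, P(box C | data) = (0.046296) / (0.19731) = 0.23463.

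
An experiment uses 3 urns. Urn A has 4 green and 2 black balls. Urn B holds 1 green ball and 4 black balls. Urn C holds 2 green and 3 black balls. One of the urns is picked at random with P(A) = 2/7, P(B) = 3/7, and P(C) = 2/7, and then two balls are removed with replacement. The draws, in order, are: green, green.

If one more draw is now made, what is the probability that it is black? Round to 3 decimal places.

For each hypothesis, P(data | H) works out to: P(data | urn A) = (4/6)(4/6) = 0.44444; P(data | urn B) = (1/5)(1/5) = 0.04; P(data | urn C) = (2/5)(2/5) = 0.16.
Weighting by the prior gives 2/7 · 0.44444 = 0.12698, 3/7 · 0.04 = 0.017143, 2/7 · 0.16 = 0.045714; these sum to 0.18984.
Normalising, the posterior is P(urn A | data) = 0.6689, P(urn B | data) = 0.090301, P(urn C | data) = 0.2408.
The predictive probability is P(black next | data) = (1/3)(0.6689) + (4/5)(0.090301) + (3/5)(0.2408) = 0.43969.

0.440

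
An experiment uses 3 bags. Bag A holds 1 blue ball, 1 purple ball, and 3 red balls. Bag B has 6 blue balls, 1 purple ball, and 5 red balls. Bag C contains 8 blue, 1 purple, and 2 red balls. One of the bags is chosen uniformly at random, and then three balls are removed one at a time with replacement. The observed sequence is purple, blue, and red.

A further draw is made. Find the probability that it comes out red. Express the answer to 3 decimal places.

0.446

The likelihood of the observed sequence under each hypothesis: P(data | bag A) = (1/5)(1/5)(3/5) = 0.024; P(data | bag B) = (1/12)(6/12)(5/12) = 0.017361; P(data | bag C) = (1/11)(8/11)(2/11) = 0.012021.
Multiplying each by its prior: 1/3 · 0.024 = 0.008, 1/3 · 0.017361 = 0.005787, 1/3 · 0.012021 = 0.004007; with total 0.017794.
The posterior is then P(bag A | data) = 0.44959, P(bag B | data) = 0.32522, P(bag C | data) = 0.22519.
Averaging over the posterior, P(red next | data) = (3/5)(0.44959) + (5/12)(0.32522) + (2/11)(0.22519) = 0.44621.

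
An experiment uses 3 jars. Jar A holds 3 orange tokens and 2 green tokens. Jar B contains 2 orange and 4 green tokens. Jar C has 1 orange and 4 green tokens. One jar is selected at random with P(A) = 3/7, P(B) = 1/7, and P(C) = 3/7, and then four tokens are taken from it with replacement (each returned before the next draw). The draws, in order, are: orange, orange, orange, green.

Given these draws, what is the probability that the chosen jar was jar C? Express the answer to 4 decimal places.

Under each hypothesis, the probability of the observed sequence is: P(data | jar A) = (3/5)(3/5)(3/5)(2/5) = 0.0864; P(data | jar B) = (2/6)(2/6)(2/6)(4/6) = 0.024691; P(data | jar C) = (1/5)(1/5)(1/5)(4/5) = 0.0064.
Multiplying each by its prior: 3/7 · 0.0864 = 0.037029, 1/7 · 0.024691 = 0.0035273, 3/7 · 0.0064 = 0.0027429; these sum to 0.043299.
Hence P(jar C | data) = (0.0027429) / (0.043299) = 0.063347.

0.0633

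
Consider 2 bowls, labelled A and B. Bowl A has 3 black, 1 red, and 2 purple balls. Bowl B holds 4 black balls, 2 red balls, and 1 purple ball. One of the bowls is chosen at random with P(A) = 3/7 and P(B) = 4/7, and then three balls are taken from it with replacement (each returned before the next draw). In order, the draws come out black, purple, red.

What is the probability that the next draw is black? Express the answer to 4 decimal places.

For each hypothesis, P(data | H) works out to: P(data | bowl A) = (3/6)(2/6)(1/6) = 0.027778; P(data | bowl B) = (4/7)(1/7)(2/7) = 0.023324.
Multiplying each by its prior: 3/7 · 0.027778 = 0.011905, 4/7 · 0.023324 = 0.013328; summing to 0.025233.
Normalising, the posterior is P(bowl A | data) = 0.4718, P(bowl B | data) = 0.5282.
Averaging over the posterior, P(black next | data) = (1/2)(0.4718) + (4/7)(0.5282) = 0.53773.

0.5377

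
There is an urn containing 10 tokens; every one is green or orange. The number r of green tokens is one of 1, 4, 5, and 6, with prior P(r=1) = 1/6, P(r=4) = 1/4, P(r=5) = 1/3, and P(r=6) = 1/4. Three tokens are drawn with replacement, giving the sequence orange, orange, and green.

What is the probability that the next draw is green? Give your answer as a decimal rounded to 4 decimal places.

0.4427

For each hypothesis, P(data | H) works out to: P(data | r = 1) = (9/10)(9/10)(1/10) = 0.081; P(data | r = 4) = (6/10)(6/10)(4/10) = 0.144; P(data | r = 5) = (5/10)(5/10)(5/10) = 0.125; P(data | r = 6) = (4/10)(4/10)(6/10) = 0.096.
Multiplying each by its prior: 1/6 · 0.081 = 0.0135, 1/4 · 0.144 = 0.036, 1/3 · 0.125 = 0.041667, 1/4 · 0.096 = 0.024; with total 0.11517.
Normalising, the posterior is P(r = 1 | data) = 0.11722, P(r = 4 | data) = 0.31259, P(r = 5 | data) = 0.36179, P(r = 6 | data) = 0.20839.
The predictive probability is P(green next | data) = (1/10)(0.11722) + (2/5)(0.31259) + (1/2)(0.36179) + (3/5)(0.20839) = 0.44269.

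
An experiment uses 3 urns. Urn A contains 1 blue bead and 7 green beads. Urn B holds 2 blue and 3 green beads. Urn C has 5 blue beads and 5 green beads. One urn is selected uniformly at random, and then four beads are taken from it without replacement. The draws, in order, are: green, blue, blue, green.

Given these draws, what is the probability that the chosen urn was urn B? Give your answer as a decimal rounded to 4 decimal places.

The likelihood of the observed sequence under each hypothesis: P(data | urn A) = (7/8)(1/7)(0/6) = 0; P(data | urn B) = (3/5)(2/4)(1/3)(2/2) = 0.1; P(data | urn C) = (5/10)(5/9)(4/8)(4/7) = 0.079365.
The prior-weighted likelihoods are 1/3 · 0 = 0, 1/3 · 0.1 = 0.033333, 1/3 · 0.079365 = 0.026455; summing to 0.059788.
By Bayes' rule, P(urn B | data) = (0.033333) / (0.059788) = 0.55752.

0.5575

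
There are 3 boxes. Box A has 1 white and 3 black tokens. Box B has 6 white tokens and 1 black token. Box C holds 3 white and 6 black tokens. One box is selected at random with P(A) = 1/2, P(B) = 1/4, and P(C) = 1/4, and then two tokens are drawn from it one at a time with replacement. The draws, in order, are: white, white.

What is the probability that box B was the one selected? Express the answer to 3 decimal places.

For each hypothesis, P(data | H) works out to: P(data | box A) = (1/4)(1/4) = 0.0625; P(data | box B) = (6/7)(6/7) = 0.73469; P(data | box C) = (3/9)(3/9) = 0.11111.
Weighting by the prior gives 1/2 · 0.0625 = 0.03125, 1/4 · 0.73469 = 0.18367, 1/4 · 0.11111 = 0.027778; these sum to 0.2427.
Hence P(box B | data) = (0.18367) / (0.2427) = 0.75679.

0.757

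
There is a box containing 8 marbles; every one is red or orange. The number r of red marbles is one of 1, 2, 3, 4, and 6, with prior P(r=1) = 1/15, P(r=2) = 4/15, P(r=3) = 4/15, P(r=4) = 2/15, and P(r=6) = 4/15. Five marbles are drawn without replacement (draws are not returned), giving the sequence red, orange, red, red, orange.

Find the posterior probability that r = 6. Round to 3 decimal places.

For each hypothesis, P(data | H) works out to: P(data | r = 1) = (1/8)(7/7)(0/6) = 0; P(data | r = 2) = (2/8)(6/7)(1/6)(0/5) = 0; P(data | r = 3) = (3/8)(5/7)(2/6)(1/5)(4/4) = 1/56; P(data | r = 4) = (4/8)(4/7)(3/6)(2/5)(3/4) = 3/70; P(data | r = 6) = (6/8)(2/7)(5/6)(4/5)(1/4) = 1/28.
The prior-weighted likelihoods are 1/15 · 0 = 0, 4/15 · 0 = 0, 4/15 · 1/56 = 1/210, 2/15 · 3/70 = 1/175, 4/15 · 1/28 = 1/105; summing to 1/50.
Therefore the posterior P(r = 6 | data) = (1/105) / (1/50) = 10/21.

0.476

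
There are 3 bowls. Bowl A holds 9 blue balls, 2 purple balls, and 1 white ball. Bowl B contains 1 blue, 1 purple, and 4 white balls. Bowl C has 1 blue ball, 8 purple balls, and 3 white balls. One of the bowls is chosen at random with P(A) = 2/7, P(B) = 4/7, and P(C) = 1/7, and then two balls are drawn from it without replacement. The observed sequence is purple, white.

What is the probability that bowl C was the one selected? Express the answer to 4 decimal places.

For each hypothesis, P(data | H) works out to: P(data | bowl A) = (2/12)(1/11) = 1/66; P(data | bowl B) = (1/6)(4/5) = 2/15; P(data | bowl C) = (8/12)(3/11) = 2/11.
Multiplying each by its prior: 2/7 · 1/66 = 1/231, 4/7 · 2/15 = 8/105, 1/7 · 2/11 = 2/77; these sum to 41/385.
By Bayes' rule, P(bowl C | data) = (2/77) / (41/385) = 10/41.

0.2439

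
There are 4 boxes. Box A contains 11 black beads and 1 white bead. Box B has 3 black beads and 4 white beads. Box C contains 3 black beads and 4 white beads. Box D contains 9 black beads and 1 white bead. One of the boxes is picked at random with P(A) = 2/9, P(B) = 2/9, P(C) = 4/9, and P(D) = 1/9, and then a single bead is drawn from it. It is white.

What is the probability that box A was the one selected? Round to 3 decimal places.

Under each hypothesis, the probability of this draw is: P(data | box A) = (1/12) = 1/12; P(data | box B) = (4/7) = 4/7; P(data | box C) = (4/7) = 4/7; P(data | box D) = (1/10) = 1/10.
Weighting by the prior gives 2/9 · 1/12 = 1/54, 2/9 · 4/7 = 8/63, 4/9 · 4/7 = 16/63, 1/9 · 1/10 = 1/90; summing to 388/945.
So P(box A | data) = (1/54) / (388/945) = 35/776.

0.045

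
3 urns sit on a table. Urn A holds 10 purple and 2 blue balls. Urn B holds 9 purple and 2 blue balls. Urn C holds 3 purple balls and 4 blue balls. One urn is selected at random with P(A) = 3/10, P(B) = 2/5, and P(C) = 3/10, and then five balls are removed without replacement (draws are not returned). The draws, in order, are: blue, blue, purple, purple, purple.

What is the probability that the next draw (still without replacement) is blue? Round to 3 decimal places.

Under each hypothesis, the probability of the observed sequence is: P(data | urn A) = (2/12)(1/11)(10/10)(9/9)(8/8) = 0.015152; P(data | urn B) = (2/11)(1/10)(9/9)(8/8)(7/7) = 0.018182; P(data | urn C) = (4/7)(3/6)(3/5)(2/4)(1/3) = 0.028571.
Weighting by the prior gives 3/10 · 0.015152 = 0.0045455, 2/5 · 0.018182 = 0.0072727, 3/10 · 0.028571 = 0.0085714; summing to 0.02039.
Normalising, the posterior is P(urn A | data) = 0.22293, P(urn B | data) = 0.35669, P(urn C | data) = 0.42038.
Averaging over the posterior, P(blue next | data) = (0)(0.22293) + (0)(0.35669) + (1)(0.42038) = 0.42038.

0.420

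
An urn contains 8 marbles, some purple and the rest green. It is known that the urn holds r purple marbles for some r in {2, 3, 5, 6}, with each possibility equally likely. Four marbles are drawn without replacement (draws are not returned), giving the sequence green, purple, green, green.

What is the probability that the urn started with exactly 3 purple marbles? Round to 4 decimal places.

0.4000

The likelihood of the observed sequence under each hypothesis: P(data | r = 2) = (6/8)(2/7)(5/6)(4/5) = 1/7; P(data | r = 3) = (5/8)(3/7)(4/6)(3/5) = 3/28; P(data | r = 5) = (3/8)(5/7)(2/6)(1/5) = 1/56; P(data | r = 6) = (2/8)(6/7)(1/6)(0/5) = 0.
The prior-weighted likelihoods are 1/4 · 1/7 = 1/28, 1/4 · 3/28 = 3/112, 1/4 · 1/56 = 1/224, 1/4 · 0 = 0; with total 15/224.
By Bayes' rule, P(r = 3 | data) = (3/112) / (15/224) = 2/5.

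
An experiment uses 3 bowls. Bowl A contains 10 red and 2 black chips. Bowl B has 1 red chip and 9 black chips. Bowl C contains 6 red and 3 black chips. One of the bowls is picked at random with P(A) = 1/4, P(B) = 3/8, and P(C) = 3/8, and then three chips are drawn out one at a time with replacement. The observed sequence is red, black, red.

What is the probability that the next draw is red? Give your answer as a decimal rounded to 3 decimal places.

0.700

For each hypothesis, P(data | H) works out to: P(data | bowl A) = (10/12)(2/12)(10/12) = 0.11574; P(data | bowl B) = (1/10)(9/10)(1/10) = 0.009; P(data | bowl C) = (6/9)(3/9)(6/9) = 0.14815.
Multiplying each by its prior: 1/4 · 0.11574 = 0.028935, 3/8 · 0.009 = 0.003375, 3/8 · 0.14815 = 0.055556; summing to 0.087866.
Normalising, the posterior is P(bowl A | data) = 0.32931, P(bowl B | data) = 0.038411, P(bowl C | data) = 0.63228.
The predictive probability is P(red next | data) = (5/6)(0.32931) + (1/10)(0.038411) + (2/3)(0.63228) = 0.69979.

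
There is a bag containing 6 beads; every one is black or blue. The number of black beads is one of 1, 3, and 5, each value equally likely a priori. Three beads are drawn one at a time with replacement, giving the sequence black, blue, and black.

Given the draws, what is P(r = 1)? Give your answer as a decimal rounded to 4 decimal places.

0.0877

Under each hypothesis, the probability of the observed sequence is: P(data | r = 1) = (1/6)(5/6)(1/6) = 5/216; P(data | r = 3) = (3/6)(3/6)(3/6) = 1/8; P(data | r = 5) = (5/6)(1/6)(5/6) = 25/216.
The prior-weighted likelihoods are 1/3 · 5/216 = 5/648, 1/3 · 1/8 = 1/24, 1/3 · 25/216 = 25/648; these sum to 19/216.
So P(r = 1 | data) = (5/648) / (19/216) = 5/57.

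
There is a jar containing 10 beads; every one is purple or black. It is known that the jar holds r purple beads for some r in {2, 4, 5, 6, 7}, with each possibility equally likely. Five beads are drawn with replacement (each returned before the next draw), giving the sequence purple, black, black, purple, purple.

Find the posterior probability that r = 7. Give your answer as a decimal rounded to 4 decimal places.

0.2473

Compute the likelihood of the observed sequence for each case: P(data | r = 2) = (2/10)(8/10)(8/10)(2/10)(2/10) = 0.00512; P(data | r = 4) = (4/10)(6/10)(6/10)(4/10)(4/10) = 0.02304; P(data | r = 5) = (5/10)(5/10)(5/10)(5/10)(5/10) = 0.03125; P(data | r = 6) = (6/10)(4/10)(4/10)(6/10)(6/10) = 0.03456; P(data | r = 7) = (7/10)(3/10)(3/10)(7/10)(7/10) = 0.03087.
The prior-weighted likelihoods are 1/5 · 0.00512 = 0.001024, 1/5 · 0.02304 = 0.004608, 1/5 · 0.03125 = 0.00625, 1/5 · 0.03456 = 0.006912, 1/5 · 0.03087 = 0.006174; these sum to 0.024968.
So P(r = 7 | data) = (0.006174) / (0.024968) = 0.24728.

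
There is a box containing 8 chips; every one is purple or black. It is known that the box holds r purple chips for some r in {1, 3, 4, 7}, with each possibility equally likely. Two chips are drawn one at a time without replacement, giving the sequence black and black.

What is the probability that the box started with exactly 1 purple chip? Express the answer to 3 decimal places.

For each hypothesis, P(data | H) works out to: P(data | r = 1) = (7/8)(6/7) = 3/4; P(data | r = 3) = (5/8)(4/7) = 5/14; P(data | r = 4) = (4/8)(3/7) = 3/14; P(data | r = 7) = (1/8)(0/7) = 0.
Multiplying each by its prior: 1/4 · 3/4 = 3/16, 1/4 · 5/14 = 5/56, 1/4 · 3/14 = 3/56, 1/4 · 0 = 0; with total 37/112.
Hence P(r = 1 | data) = (3/16) / (37/112) = 21/37.

0.568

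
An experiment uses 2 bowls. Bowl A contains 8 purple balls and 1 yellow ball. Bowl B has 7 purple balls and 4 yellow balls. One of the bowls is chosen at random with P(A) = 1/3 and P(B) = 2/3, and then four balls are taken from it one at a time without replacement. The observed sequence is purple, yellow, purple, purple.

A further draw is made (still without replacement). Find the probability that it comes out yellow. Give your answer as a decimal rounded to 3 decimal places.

0.281

Under each hypothesis, the probability of the observed sequence is: P(data | bowl A) = (8/9)(1/8)(7/7)(6/6) = 1/9; P(data | bowl B) = (7/11)(4/10)(6/9)(5/8) = 7/66.
Multiplying each by its prior: 1/3 · 1/9 = 1/27, 2/3 · 7/66 = 7/99; these sum to 32/297.
Normalising, the posterior is P(bowl A | data) = 11/32, P(bowl B | data) = 21/32.
So P(yellow next | data) = Σ P(yellow next | H) P(H | data) = (0)(11/32) + (3/7)(21/32) = 9/32.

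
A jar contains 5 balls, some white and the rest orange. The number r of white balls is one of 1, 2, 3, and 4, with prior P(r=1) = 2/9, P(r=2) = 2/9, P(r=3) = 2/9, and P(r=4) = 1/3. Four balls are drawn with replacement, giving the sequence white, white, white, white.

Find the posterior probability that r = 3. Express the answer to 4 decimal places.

Under each hypothesis, the probability of the observed sequence is: P(data | r = 1) = (1/5)(1/5)(1/5)(1/5) = 0.0016; P(data | r = 2) = (2/5)(2/5)(2/5)(2/5) = 0.0256; P(data | r = 3) = (3/5)(3/5)(3/5)(3/5) = 0.1296; P(data | r = 4) = (4/5)(4/5)(4/5)(4/5) = 0.4096.
The prior-weighted likelihoods are 2/9 · 0.0016 = 0.00035556, 2/9 · 0.0256 = 0.0056889, 2/9 · 0.1296 = 0.0288, 1/3 · 0.4096 = 0.13653; summing to 0.17138.
Therefore the posterior P(r = 3 | data) = (0.0288) / (0.17138) = 0.16805.

0.1680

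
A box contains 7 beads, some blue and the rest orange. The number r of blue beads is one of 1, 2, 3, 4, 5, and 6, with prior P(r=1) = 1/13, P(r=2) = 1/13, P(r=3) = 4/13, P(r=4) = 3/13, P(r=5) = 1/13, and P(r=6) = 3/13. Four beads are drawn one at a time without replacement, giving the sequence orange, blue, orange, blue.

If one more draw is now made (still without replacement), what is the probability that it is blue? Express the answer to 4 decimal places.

Under each hypothesis, the probability of the observed sequence is: P(data | r = 1) = (6/7)(1/6)(5/5)(0/4) = 0; P(data | r = 2) = (5/7)(2/6)(4/5)(1/4) = 0.047619; P(data | r = 3) = (4/7)(3/6)(3/5)(2/4) = 0.085714; P(data | r = 4) = (3/7)(4/6)(2/5)(3/4) = 0.085714; P(data | r = 5) = (2/7)(5/6)(1/5)(4/4) = 0.047619; P(data | r = 6) = (1/7)(6/6)(0/5) = 0.
Multiplying each by its prior: 1/13 · 0 = 0, 1/13 · 0.047619 = 0.003663, 4/13 · 0.085714 = 0.026374, 3/13 · 0.085714 = 0.01978, 1/13 · 0.047619 = 0.003663, 3/13 · 0 = 0; summing to 0.05348.
Dividing through by the total gives posterior P(r = 1 | data) = 0, P(r = 2 | data) = 0.068493, P(r = 3 | data) = 0.49315, P(r = 4 | data) = 0.36986, P(r = 5 | data) = 0.068493, P(r = 6 | data) = 0.
So P(blue next | data) = Σ P(blue next | H) P(H | data) = (0)(0.068493) + (1/3)(0.49315) + (2/3)(0.36986) + (1)(0.068493) = 0.47945.

0.4795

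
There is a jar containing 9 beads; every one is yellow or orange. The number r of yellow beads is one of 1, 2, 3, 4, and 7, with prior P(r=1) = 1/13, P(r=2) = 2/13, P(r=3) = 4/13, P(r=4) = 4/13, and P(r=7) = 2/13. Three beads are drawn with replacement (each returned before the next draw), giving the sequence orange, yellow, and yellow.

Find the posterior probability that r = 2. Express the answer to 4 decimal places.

0.0704

Compute the likelihood of the observed sequence for each case: P(data | r = 1) = (8/9)(1/9)(1/9) = 0.010974; P(data | r = 2) = (7/9)(2/9)(2/9) = 0.038409; P(data | r = 3) = (6/9)(3/9)(3/9) = 0.074074; P(data | r = 4) = (5/9)(4/9)(4/9) = 0.10974; P(data | r = 7) = (2/9)(7/9)(7/9) = 0.13443.
Weighting by the prior gives 1/13 · 0.010974 = 0.00084415, 2/13 · 0.038409 = 0.005909, 4/13 · 0.074074 = 0.022792, 4/13 · 0.10974 = 0.033766, 2/13 · 0.13443 = 0.020682; these sum to 0.083993.
Hence P(r = 2 | data) = (0.005909) / (0.083993) = 0.070352.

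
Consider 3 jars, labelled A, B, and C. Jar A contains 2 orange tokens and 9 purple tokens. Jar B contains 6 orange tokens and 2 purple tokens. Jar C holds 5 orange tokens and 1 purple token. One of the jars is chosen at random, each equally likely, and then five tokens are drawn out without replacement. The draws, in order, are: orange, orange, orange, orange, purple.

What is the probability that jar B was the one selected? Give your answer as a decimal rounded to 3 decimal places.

For each hypothesis, P(data | H) works out to: P(data | jar A) = (2/11)(1/10)(0/9) = 0; P(data | jar B) = (6/8)(5/7)(4/6)(3/5)(2/4) = 3/28; P(data | jar C) = (5/6)(4/5)(3/4)(2/3)(1/2) = 1/6.
Multiplying each by its prior: 1/3 · 0 = 0, 1/3 · 3/28 = 1/28, 1/3 · 1/6 = 1/18; summing to 23/252.
Hence P(jar B | data) = (1/28) / (23/252) = 9/23.

0.391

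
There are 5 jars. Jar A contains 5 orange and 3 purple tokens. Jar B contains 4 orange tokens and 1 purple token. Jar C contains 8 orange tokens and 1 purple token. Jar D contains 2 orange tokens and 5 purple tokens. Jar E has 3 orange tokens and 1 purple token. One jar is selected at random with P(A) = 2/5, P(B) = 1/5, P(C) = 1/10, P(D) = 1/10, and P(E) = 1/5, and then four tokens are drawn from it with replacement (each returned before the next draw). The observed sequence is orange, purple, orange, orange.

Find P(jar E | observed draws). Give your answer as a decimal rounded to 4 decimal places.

0.2406

The likelihood of the observed sequence under each hypothesis: P(data | jar A) = (5/8)(3/8)(5/8)(5/8) = 0.091553; P(data | jar B) = (4/5)(1/5)(4/5)(4/5) = 0.1024; P(data | jar C) = (8/9)(1/9)(8/9)(8/9) = 0.078037; P(data | jar D) = (2/7)(5/7)(2/7)(2/7) = 0.01666; P(data | jar E) = (3/4)(1/4)(3/4)(3/4) = 0.10547.
Weighting by the prior gives 2/5 · 0.091553 = 0.036621, 1/5 · 0.1024 = 0.02048, 1/10 · 0.078037 = 0.0078037, 1/10 · 0.01666 = 0.001666, 1/5 · 0.10547 = 0.021094; these sum to 0.087665.
Hence P(jar E | data) = (0.021094) / (0.087665) = 0.24062.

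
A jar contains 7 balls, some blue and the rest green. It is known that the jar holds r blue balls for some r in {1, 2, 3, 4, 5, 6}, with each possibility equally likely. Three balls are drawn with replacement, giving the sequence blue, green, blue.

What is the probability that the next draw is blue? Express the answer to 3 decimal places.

For each hypothesis, P(data | H) works out to: P(data | r = 1) = (1/7)(6/7)(1/7) = 0.017493; P(data | r = 2) = (2/7)(5/7)(2/7) = 0.058309; P(data | r = 3) = (3/7)(4/7)(3/7) = 0.10496; P(data | r = 4) = (4/7)(3/7)(4/7) = 0.13994; P(data | r = 5) = (5/7)(2/7)(5/7) = 0.14577; P(data | r = 6) = (6/7)(1/7)(6/7) = 0.10496.
The prior-weighted likelihoods are 1/6 · 0.017493 = 0.0029155, 1/6 · 0.058309 = 0.0097182, 1/6 · 0.10496 = 0.017493, 1/6 · 0.13994 = 0.023324, 1/6 · 0.14577 = 0.024295, 1/6 · 0.10496 = 0.017493; these sum to 0.095238.
Dividing through by the total gives posterior P(r = 1 | data) = 0.030612, P(r = 2 | data) = 0.10204, P(r = 3 | data) = 0.18367, P(r = 4 | data) = 0.2449, P(r = 5 | data) = 0.2551, P(r = 6 | data) = 0.18367.
Averaging over the posterior, P(blue next | data) = (1/7)(0.030612) + (2/7)(0.10204) + (3/7)(0.18367) + (4/7)(0.2449) + (5/7)(0.2551) + (6/7)(0.18367) = 0.59184.

0.592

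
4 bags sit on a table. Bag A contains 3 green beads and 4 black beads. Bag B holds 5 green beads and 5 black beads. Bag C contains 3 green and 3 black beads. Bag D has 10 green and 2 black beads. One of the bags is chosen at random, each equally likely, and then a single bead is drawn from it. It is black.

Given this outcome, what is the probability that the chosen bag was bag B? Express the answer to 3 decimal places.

0.288

Under each hypothesis, the probability of this draw is: P(data | bag A) = (4/7) = 4/7; P(data | bag B) = (5/10) = 1/2; P(data | bag C) = (3/6) = 1/2; P(data | bag D) = (2/12) = 1/6.
Weighting by the prior gives 1/4 · 4/7 = 1/7, 1/4 · 1/2 = 1/8, 1/4 · 1/2 = 1/8, 1/4 · 1/6 = 1/24; with total 73/168.
Hence P(bag B | data) = (1/8) / (73/168) = 21/73.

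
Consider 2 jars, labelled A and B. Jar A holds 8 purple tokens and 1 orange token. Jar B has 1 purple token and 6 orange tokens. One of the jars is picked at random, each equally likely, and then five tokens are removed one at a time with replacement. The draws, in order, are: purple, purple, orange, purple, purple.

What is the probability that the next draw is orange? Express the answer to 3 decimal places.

For each hypothesis, P(data | H) works out to: P(data | jar A) = (8/9)(8/9)(1/9)(8/9)(8/9) = 0.069366; P(data | jar B) = (1/7)(1/7)(6/7)(1/7)(1/7) = 0.00035699.
The prior-weighted likelihoods are 1/2 · 0.069366 = 0.034683, 1/2 · 0.00035699 = 0.0001785; these sum to 0.034862.
Normalising, the posterior is P(jar A | data) = 0.99488, P(jar B | data) = 0.0051202.
The predictive probability is P(orange next | data) = (1/9)(0.99488) + (6/7)(0.0051202) = 0.11493.

0.115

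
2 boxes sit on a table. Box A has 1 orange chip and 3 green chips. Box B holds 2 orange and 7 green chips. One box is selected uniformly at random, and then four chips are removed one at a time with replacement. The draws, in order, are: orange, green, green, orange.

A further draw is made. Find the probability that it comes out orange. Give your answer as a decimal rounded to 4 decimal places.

0.2372

Compute the likelihood of the observed sequence for each case: P(data | box A) = (1/4)(3/4)(3/4)(1/4) = 0.035156; P(data | box B) = (2/9)(7/9)(7/9)(2/9) = 0.029873.
The prior-weighted likelihoods are 1/2 · 0.035156 = 0.017578, 1/2 · 0.029873 = 0.014937; these sum to 0.032515.
The posterior is then P(box A | data) = 0.54062, P(box B | data) = 0.45938.
The predictive probability is P(orange next | data) = (1/4)(0.54062) + (2/9)(0.45938) = 0.23724.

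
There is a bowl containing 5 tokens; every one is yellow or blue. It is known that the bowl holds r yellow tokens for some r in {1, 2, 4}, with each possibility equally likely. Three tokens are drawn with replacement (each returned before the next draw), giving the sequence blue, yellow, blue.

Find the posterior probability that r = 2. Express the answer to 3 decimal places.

Compute the likelihood of the observed sequence for each case: P(data | r = 1) = (4/5)(1/5)(4/5) = 16/125; P(data | r = 2) = (3/5)(2/5)(3/5) = 18/125; P(data | r = 4) = (1/5)(4/5)(1/5) = 4/125.
The prior-weighted likelihoods are 1/3 · 16/125 = 16/375, 1/3 · 18/125 = 6/125, 1/3 · 4/125 = 4/375; summing to 38/375.
By Bayes' rule, P(r = 2 | data) = (6/125) / (38/375) = 9/19.

0.474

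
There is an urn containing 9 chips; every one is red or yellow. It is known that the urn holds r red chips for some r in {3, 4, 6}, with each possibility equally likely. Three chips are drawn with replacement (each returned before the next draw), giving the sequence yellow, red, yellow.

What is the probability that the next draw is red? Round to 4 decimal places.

0.4444

Under each hypothesis, the probability of the observed sequence is: P(data | r = 3) = (6/9)(3/9)(6/9) = 0.14815; P(data | r = 4) = (5/9)(4/9)(5/9) = 0.13717; P(data | r = 6) = (3/9)(6/9)(3/9) = 0.074074.
Weighting by the prior gives 1/3 · 0.14815 = 0.049383, 1/3 · 0.13717 = 0.045725, 1/3 · 0.074074 = 0.024691; summing to 0.1198.
Dividing through by the total gives posterior P(r = 3 | data) = 0.41221, P(r = 4 | data) = 0.38168, P(r = 6 | data) = 0.20611.
Averaging over the posterior, P(red next | data) = (1/3)(0.41221) + (4/9)(0.38168) + (2/3)(0.20611) = 0.44444.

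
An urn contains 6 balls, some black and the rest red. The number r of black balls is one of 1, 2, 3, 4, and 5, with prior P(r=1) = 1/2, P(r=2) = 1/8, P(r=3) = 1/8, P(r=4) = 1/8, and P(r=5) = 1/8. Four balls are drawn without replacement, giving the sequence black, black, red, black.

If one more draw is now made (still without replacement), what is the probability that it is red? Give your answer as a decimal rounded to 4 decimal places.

Compute the likelihood of the observed sequence for each case: P(data | r = 1) = (1/6)(0/5) = 0; P(data | r = 2) = (2/6)(1/5)(4/4)(0/3) = 0; P(data | r = 3) = (3/6)(2/5)(3/4)(1/3) = 1/20; P(data | r = 4) = (4/6)(3/5)(2/4)(2/3) = 2/15; P(data | r = 5) = (5/6)(4/5)(1/4)(3/3) = 1/6.
Multiplying each by its prior: 1/2 · 0 = 0, 1/8 · 0 = 0, 1/8 · 1/20 = 1/160, 1/8 · 2/15 = 1/60, 1/8 · 1/6 = 1/48; with total 7/160.
Normalising, the posterior is P(r = 1 | data) = 0, P(r = 2 | data) = 0, P(r = 3 | data) = 1/7, P(r = 4 | data) = 8/21, P(r = 5 | data) = 10/21.
So P(red next | data) = Σ P(red next | H) P(H | data) = (1)(1/7) + (1/2)(8/21) + (0)(10/21) = 1/3.

0.3333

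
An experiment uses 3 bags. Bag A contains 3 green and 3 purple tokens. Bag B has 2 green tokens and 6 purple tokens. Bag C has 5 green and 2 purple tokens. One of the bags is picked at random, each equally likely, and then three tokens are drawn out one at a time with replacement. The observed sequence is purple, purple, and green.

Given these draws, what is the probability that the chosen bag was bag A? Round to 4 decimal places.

0.3859

Under each hypothesis, the probability of the observed sequence is: P(data | bag A) = (3/6)(3/6)(3/6) = 0.125; P(data | bag B) = (6/8)(6/8)(2/8) = 0.14062; P(data | bag C) = (2/7)(2/7)(5/7) = 0.058309.
Weighting by the prior gives 1/3 · 0.125 = 0.041667, 1/3 · 0.14062 = 0.046875, 1/3 · 0.058309 = 0.019436; summing to 0.10798.
So P(bag A | data) = (0.041667) / (0.10798) = 0.38588.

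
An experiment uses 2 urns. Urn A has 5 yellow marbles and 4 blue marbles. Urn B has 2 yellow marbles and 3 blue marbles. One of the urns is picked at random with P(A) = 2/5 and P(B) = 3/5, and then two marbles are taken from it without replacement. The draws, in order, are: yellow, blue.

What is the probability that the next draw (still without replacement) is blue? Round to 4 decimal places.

Compute the likelihood of the observed sequence for each case: P(data | urn A) = (5/9)(4/8) = 5/18; P(data | urn B) = (2/5)(3/4) = 3/10.
Multiplying each by its prior: 2/5 · 5/18 = 1/9, 3/5 · 3/10 = 9/50; summing to 131/450.
Dividing through by the total gives posterior P(urn A | data) = 50/131, P(urn B | data) = 81/131.
The predictive probability is P(blue next | data) = (3/7)(50/131) + (2/3)(81/131) = 528/917.

0.5758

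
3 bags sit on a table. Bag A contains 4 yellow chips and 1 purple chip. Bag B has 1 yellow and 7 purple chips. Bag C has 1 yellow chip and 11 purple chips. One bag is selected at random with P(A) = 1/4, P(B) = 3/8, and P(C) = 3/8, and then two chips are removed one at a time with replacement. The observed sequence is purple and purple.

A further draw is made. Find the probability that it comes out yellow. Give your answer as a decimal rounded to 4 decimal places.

0.1146

The likelihood of the observed sequence under each hypothesis: P(data | bag A) = (1/5)(1/5) = 0.04; P(data | bag B) = (7/8)(7/8) = 0.76562; P(data | bag C) = (11/12)(11/12) = 0.84028.
Weighting by the prior gives 1/4 · 0.04 = 0.01, 3/8 · 0.76562 = 0.28711, 3/8 · 0.84028 = 0.3151; summing to 0.61221.
Dividing through by the total gives posterior P(bag A | data) = 0.016334, P(bag B | data) = 0.46897, P(bag C | data) = 0.5147.
The predictive probability is P(yellow next | data) = (4/5)(0.016334) + (1/8)(0.46897) + (1/12)(0.5147) = 0.11458.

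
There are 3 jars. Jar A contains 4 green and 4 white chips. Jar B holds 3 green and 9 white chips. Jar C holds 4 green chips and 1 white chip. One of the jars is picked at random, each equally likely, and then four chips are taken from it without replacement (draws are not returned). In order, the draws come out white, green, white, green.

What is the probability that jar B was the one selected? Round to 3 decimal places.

Under each hypothesis, the probability of the observed sequence is: P(data | jar A) = (4/8)(4/7)(3/6)(3/5) = 0.085714; P(data | jar B) = (9/12)(3/11)(8/10)(2/9) = 0.036364; P(data | jar C) = (1/5)(4/4)(0/3) = 0.
The prior-weighted likelihoods are 1/3 · 0.085714 = 0.028571, 1/3 · 0.036364 = 0.012121, 1/3 · 0 = 0; summing to 0.040693.
Therefore the posterior P(jar B | data) = (0.012121) / (0.040693) = 0.29787.

0.298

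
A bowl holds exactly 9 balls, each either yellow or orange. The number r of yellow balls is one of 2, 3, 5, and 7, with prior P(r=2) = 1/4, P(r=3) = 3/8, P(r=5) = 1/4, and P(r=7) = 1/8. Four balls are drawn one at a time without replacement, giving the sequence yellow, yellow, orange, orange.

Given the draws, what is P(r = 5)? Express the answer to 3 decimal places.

0.377

The likelihood of the observed sequence under each hypothesis: P(data | r = 2) = (2/9)(1/8)(7/7)(6/6) = 0.027778; P(data | r = 3) = (3/9)(2/8)(6/7)(5/6) = 0.059524; P(data | r = 5) = (5/9)(4/8)(4/7)(3/6) = 0.079365; P(data | r = 7) = (7/9)(6/8)(2/7)(1/6) = 0.027778.
Multiplying each by its prior: 1/4 · 0.027778 = 0.0069444, 3/8 · 0.059524 = 0.022321, 1/4 · 0.079365 = 0.019841, 1/8 · 0.027778 = 0.0034722; summing to 0.052579.
By Bayes' rule, P(r = 5 | data) = (0.019841) / (0.052579) = 0.37736.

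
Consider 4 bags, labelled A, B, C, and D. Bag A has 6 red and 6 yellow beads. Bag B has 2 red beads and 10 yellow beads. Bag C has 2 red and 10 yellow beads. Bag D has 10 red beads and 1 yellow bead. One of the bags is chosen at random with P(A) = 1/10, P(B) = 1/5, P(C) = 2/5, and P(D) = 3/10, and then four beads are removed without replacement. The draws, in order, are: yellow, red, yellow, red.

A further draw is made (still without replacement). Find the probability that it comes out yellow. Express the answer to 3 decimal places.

0.773

The likelihood of the observed sequence under each hypothesis: P(data | bag A) = (6/12)(6/11)(5/10)(5/9) = 5/66; P(data | bag B) = (10/12)(2/11)(9/10)(1/9) = 1/66; P(data | bag C) = (10/12)(2/11)(9/10)(1/9) = 1/66; P(data | bag D) = (1/11)(10/10)(0/9) = 0.
Weighting by the prior gives 1/10 · 5/66 = 1/132, 1/5 · 1/66 = 1/330, 2/5 · 1/66 = 1/165, 3/10 · 0 = 0; with total 1/60.
Dividing through by the total gives posterior P(bag A | data) = 5/11, P(bag B | data) = 2/11, P(bag C | data) = 4/11, P(bag D | data) = 0.
So P(yellow next | data) = Σ P(yellow next | H) P(H | data) = (1/2)(5/11) + (1)(2/11) + (1)(4/11) = 17/22.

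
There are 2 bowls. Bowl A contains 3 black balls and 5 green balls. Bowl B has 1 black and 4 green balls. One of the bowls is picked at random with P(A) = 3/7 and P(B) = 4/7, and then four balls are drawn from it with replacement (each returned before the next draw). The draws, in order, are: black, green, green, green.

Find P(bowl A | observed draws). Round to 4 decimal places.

0.4014

The likelihood of the observed sequence under each hypothesis: P(data | bowl A) = (3/8)(5/8)(5/8)(5/8) = 0.091553; P(data | bowl B) = (1/5)(4/5)(4/5)(4/5) = 0.1024.
Weighting by the prior gives 3/7 · 0.091553 = 0.039237, 4/7 · 0.1024 = 0.058514; with total 0.097751.
By Bayes' rule, P(bowl A | data) = (0.039237) / (0.097751) = 0.4014.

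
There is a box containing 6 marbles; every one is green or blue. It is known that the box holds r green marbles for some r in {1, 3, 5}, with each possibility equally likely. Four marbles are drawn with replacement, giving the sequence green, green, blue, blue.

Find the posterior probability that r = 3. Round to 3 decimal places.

The likelihood of the observed sequence under each hypothesis: P(data | r = 1) = (1/6)(1/6)(5/6)(5/6) = 0.01929; P(data | r = 3) = (3/6)(3/6)(3/6)(3/6) = 0.0625; P(data | r = 5) = (5/6)(5/6)(1/6)(1/6) = 0.01929.
Weighting by the prior gives 1/3 · 0.01929 = 0.00643, 1/3 · 0.0625 = 0.020833, 1/3 · 0.01929 = 0.00643; summing to 0.033693.
So P(r = 3 | data) = (0.020833) / (0.033693) = 0.61832.

0.618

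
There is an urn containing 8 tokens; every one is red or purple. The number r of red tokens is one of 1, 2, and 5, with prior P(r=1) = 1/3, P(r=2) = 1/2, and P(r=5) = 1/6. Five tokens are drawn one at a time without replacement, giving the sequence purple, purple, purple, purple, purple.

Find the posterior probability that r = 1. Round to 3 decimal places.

0.700

Compute the likelihood of the observed sequence for each case: P(data | r = 1) = (7/8)(6/7)(5/6)(4/5)(3/4) = 3/8; P(data | r = 2) = (6/8)(5/7)(4/6)(3/5)(2/4) = 3/28; P(data | r = 5) = (3/8)(2/7)(1/6)(0/5) = 0.
Multiplying each by its prior: 1/3 · 3/8 = 1/8, 1/2 · 3/28 = 3/56, 1/6 · 0 = 0; these sum to 5/28.
Hence P(r = 1 | data) = (1/8) / (5/28) = 7/10.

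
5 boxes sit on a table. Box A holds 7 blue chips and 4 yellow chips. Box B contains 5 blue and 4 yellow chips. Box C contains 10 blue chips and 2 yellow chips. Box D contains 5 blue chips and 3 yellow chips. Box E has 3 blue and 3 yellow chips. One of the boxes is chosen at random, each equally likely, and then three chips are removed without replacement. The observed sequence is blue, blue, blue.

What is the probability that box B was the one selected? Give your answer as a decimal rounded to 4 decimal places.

0.1077

Under each hypothesis, the probability of the observed sequence is: P(data | box A) = (7/11)(6/10)(5/9) = 0.21212; P(data | box B) = (5/9)(4/8)(3/7) = 0.11905; P(data | box C) = (10/12)(9/11)(8/10) = 0.54545; P(data | box D) = (5/8)(4/7)(3/6) = 0.17857; P(data | box E) = (3/6)(2/5)(1/4) = 0.05.
Weighting by the prior gives 1/5 · 0.21212 = 0.042424, 1/5 · 0.11905 = 0.02381, 1/5 · 0.54545 = 0.10909, 1/5 · 0.17857 = 0.035714, 1/5 · 0.05 = 0.01; these sum to 0.22104.
So P(box B | data) = (0.02381) / (0.22104) = 0.10772.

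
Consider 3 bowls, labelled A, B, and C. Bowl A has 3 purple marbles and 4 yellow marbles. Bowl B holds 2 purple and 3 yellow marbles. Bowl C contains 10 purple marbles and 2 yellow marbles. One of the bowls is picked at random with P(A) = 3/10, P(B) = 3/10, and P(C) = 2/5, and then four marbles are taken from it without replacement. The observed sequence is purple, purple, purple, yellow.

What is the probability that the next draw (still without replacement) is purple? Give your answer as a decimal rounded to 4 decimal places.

For each hypothesis, P(data | H) works out to: P(data | bowl A) = (3/7)(2/6)(1/5)(4/4) = 0.028571; P(data | bowl B) = (2/5)(1/4)(0/3) = 0; P(data | bowl C) = (10/12)(9/11)(8/10)(2/9) = 0.12121.
Weighting by the prior gives 3/10 · 0.028571 = 0.0085714, 3/10 · 0 = 0, 2/5 · 0.12121 = 0.048485; these sum to 0.057056.
Normalising, the posterior is P(bowl A | data) = 0.15023, P(bowl B | data) = 0, P(bowl C | data) = 0.84977.
Averaging over the posterior, P(purple next | data) = (0)(0.15023) + (7/8)(0.84977) = 0.74355.

0.7436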